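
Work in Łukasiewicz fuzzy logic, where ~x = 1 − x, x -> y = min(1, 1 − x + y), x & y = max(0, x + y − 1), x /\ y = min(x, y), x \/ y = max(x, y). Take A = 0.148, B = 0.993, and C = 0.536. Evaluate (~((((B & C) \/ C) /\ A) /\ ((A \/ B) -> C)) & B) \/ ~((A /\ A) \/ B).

0.845

B & C = max(0, 0.993 + 0.536 − 1) = max(0, 0.529) = 0.529
(B & C) \/ C = max(0.529, 0.536) = 0.536
((B & C) \/ C) /\ A = min(0.536, 0.148) = 0.148
A \/ B = max(0.148, 0.993) = 0.993
(A \/ B) -> C = min(1, 1 − 0.993 + 0.536) = min(1, 0.543) = 0.543
(((B & C) \/ C) /\ A) /\ ((A \/ B) -> C) = min(0.148, 0.543) = 0.148
~((((B & C) \/ C) /\ A) /\ ((A \/ B) -> C)) = 1 − 0.148 = 0.852
~((((B & C) \/ C) /\ A) /\ ((A \/ B) -> C)) & B = max(0, 0.852 + 0.993 − 1) = max(0, 0.845) = 0.845
A /\ A = min(0.148, 0.148) = 0.148
(A /\ A) \/ B = max(0.148, 0.993) = 0.993
~((A /\ A) \/ B) = 1 − 0.993 = 0.007
(~((((B & C) \/ C) /\ A) /\ ((A \/ B) -> C)) & B) \/ ~((A /\ A) \/ B) = max(0.845, 0.007) = 0.845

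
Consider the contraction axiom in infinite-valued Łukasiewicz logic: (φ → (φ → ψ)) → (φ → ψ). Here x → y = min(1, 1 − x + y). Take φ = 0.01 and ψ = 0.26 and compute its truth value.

φ → ψ = min(1, 1 − 0.01 + 0.26) = min(1, 1.25) = 1.00
φ → (φ → ψ) = min(1, 1 − 0.01 + 1.00) = min(1, 1.99) = 1.00
(φ → (φ → ψ)) → (φ → ψ) = min(1, 1 − 1.00 + 1.00) = min(1, 1.00) = 1.00

1.00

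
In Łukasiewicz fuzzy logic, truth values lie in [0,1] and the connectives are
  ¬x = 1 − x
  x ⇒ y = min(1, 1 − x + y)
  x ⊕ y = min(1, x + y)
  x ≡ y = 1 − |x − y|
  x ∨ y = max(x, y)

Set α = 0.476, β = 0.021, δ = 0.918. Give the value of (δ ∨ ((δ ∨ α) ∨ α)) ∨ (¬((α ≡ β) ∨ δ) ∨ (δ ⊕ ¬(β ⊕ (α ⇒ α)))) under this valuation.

δ ∨ α = max(0.918, 0.476) = 0.918
(δ ∨ α) ∨ α = max(0.918, 0.476) = 0.918
δ ∨ ((δ ∨ α) ∨ α) = max(0.918, 0.918) = 0.918
α ≡ β = 1 − |0.476 − 0.021| = 1 − 0.455 = 0.545
(α ≡ β) ∨ δ = max(0.545, 0.918) = 0.918
¬((α ≡ β) ∨ δ) = 1 − 0.918 = 0.082
α ⇒ α = min(1, 1 − 0.476 + 0.476) = min(1, 1.000) = 1.000
β ⊕ (α ⇒ α) = min(1, 0.021 + 1.000) = min(1, 1.021) = 1.000
¬(β ⊕ (α ⇒ α)) = 1 − 1.000 = 0.000
δ ⊕ ¬(β ⊕ (α ⇒ α)) = min(1, 0.918 + 0.000) = min(1, 0.918) = 0.918
¬((α ≡ β) ∨ δ) ∨ (δ ⊕ ¬(β ⊕ (α ⇒ α))) = max(0.082, 0.918) = 0.918
(δ ∨ ((δ ∨ α) ∨ α)) ∨ (¬((α ≡ β) ∨ δ) ∨ (δ ⊕ ¬(β ⊕ (α ⇒ α)))) = max(0.918, 0.918) = 0.918

0.918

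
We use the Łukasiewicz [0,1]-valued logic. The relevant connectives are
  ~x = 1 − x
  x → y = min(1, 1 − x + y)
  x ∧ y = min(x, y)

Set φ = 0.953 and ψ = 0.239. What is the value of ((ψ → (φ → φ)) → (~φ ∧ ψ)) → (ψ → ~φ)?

1.000

φ → φ = min(1, 1 − 0.953 + 0.953) = min(1, 1.000) = 1.000
ψ → (φ → φ) = min(1, 1 − 0.239 + 1.000) = min(1, 1.761) = 1.000
~φ = 1 − 0.953 = 0.047
~φ ∧ ψ = min(0.047, 0.239) = 0.047
(ψ → (φ → φ)) → (~φ ∧ ψ) = min(1, 1 − 1.000 + 0.047) = min(1, 0.047) = 0.047
ψ → ~φ = min(1, 1 − 0.239 + 0.047) = min(1, 0.808) = 0.808
((ψ → (φ → φ)) → (~φ ∧ ψ)) → (ψ → ~φ) = min(1, 1 − 0.047 + 0.808) = min(1, 1.761) = 1.000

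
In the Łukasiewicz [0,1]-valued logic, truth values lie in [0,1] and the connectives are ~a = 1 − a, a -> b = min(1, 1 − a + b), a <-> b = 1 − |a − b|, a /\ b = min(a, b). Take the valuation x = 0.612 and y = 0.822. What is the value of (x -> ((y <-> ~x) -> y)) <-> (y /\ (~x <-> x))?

0.776

~x = 1 − 0.612 = 0.388
y <-> ~x = 1 − |0.822 − 0.388| = 1 − 0.434 = 0.566
(y <-> ~x) -> y = min(1, 1 − 0.566 + 0.822) = min(1, 1.256) = 1.000
x -> ((y <-> ~x) -> y) = min(1, 1 − 0.612 + 1.000) = min(1, 1.388) = 1.000
~x <-> x = 1 − |0.388 − 0.612| = 1 − 0.224 = 0.776
y /\ (~x <-> x) = min(0.822, 0.776) = 0.776
(x -> ((y <-> ~x) -> y)) <-> (y /\ (~x <-> x)) = 1 − |1.000 − 0.776| = 1 − 0.224 = 0.776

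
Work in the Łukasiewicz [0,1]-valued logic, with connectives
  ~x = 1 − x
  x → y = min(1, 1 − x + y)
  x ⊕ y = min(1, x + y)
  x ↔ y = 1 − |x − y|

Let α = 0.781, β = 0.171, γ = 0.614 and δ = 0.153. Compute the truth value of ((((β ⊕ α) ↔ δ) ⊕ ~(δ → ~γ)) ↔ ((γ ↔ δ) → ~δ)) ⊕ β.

β ⊕ α = min(1, 0.171 + 0.781) = min(1, 0.952) = 0.952
(β ⊕ α) ↔ δ = 1 − |0.952 − 0.153| = 1 − 0.799 = 0.201
~γ = 1 − 0.614 = 0.386
δ → ~γ = min(1, 1 − 0.153 + 0.386) = min(1, 1.233) = 1.000
~(δ → ~γ) = 1 − 1.000 = 0.000
((β ⊕ α) ↔ δ) ⊕ ~(δ → ~γ) = min(1, 0.201 + 0.000) = min(1, 0.201) = 0.201
γ ↔ δ = 1 − |0.614 − 0.153| = 1 − 0.461 = 0.539
~δ = 1 − 0.153 = 0.847
(γ ↔ δ) → ~δ = min(1, 1 − 0.539 + 0.847) = min(1, 1.308) = 1.000
(((β ⊕ α) ↔ δ) ⊕ ~(δ → ~γ)) ↔ ((γ ↔ δ) → ~δ) = 1 − |0.201 − 1.000| = 1 − 0.799 = 0.201
((((β ⊕ α) ↔ δ) ⊕ ~(δ → ~γ)) ↔ ((γ ↔ δ) → ~δ)) ⊕ β = min(1, 0.201 + 0.171) = min(1, 0.372) = 0.372

0.372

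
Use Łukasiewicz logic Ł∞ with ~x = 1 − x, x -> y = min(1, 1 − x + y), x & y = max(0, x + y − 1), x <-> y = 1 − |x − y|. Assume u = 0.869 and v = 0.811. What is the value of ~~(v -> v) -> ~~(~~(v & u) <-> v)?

v -> v = min(1, 1 − 0.811 + 0.811) = min(1, 1.000) = 1.000
~(v -> v) = 1 − 1.000 = 0.000
~~(v -> v) = 1 − 0.000 = 1.000
v & u = max(0, 0.811 + 0.869 − 1) = max(0, 0.680) = 0.680
~(v & u) = 1 − 0.680 = 0.320
~~(v & u) = 1 − 0.320 = 0.680
~~(v & u) <-> v = 1 − |0.680 − 0.811| = 1 − 0.131 = 0.869
~(~~(v & u) <-> v) = 1 − 0.869 = 0.131
~~(~~(v & u) <-> v) = 1 − 0.131 = 0.869
~~(v -> v) -> ~~(~~(v & u) <-> v) = min(1, 1 − 1.000 + 0.869) = min(1, 0.869) = 0.869

0.869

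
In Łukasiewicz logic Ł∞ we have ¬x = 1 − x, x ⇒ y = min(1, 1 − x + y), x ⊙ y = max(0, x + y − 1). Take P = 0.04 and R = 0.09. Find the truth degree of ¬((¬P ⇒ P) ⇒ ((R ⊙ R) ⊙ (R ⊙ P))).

0.08

¬P = 1 − 0.04 = 0.96
¬P ⇒ P = min(1, 1 − 0.96 + 0.04) = min(1, 0.08) = 0.08
R ⊙ R = max(0, 0.09 + 0.09 − 1) = max(0, -0.82) = 0.00
R ⊙ P = max(0, 0.09 + 0.04 − 1) = max(0, -0.87) = 0.00
(R ⊙ R) ⊙ (R ⊙ P) = max(0, 0.00 + 0.00 − 1) = max(0, -1.00) = 0.00
(¬P ⇒ P) ⇒ ((R ⊙ R) ⊙ (R ⊙ P)) = min(1, 1 − 0.08 + 0.00) = min(1, 0.92) = 0.92
¬((¬P ⇒ P) ⇒ ((R ⊙ R) ⊙ (R ⊙ P))) = 1 − 0.92 = 0.08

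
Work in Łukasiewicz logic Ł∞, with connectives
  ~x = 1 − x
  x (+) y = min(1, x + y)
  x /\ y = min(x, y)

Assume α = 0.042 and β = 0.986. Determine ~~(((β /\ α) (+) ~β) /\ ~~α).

0.042

β /\ α = min(0.986, 0.042) = 0.042
~β = 1 − 0.986 = 0.014
(β /\ α) (+) ~β = min(1, 0.042 + 0.014) = min(1, 0.056) = 0.056
~α = 1 − 0.042 = 0.958
~~α = 1 − 0.958 = 0.042
((β /\ α) (+) ~β) /\ ~~α = min(0.056, 0.042) = 0.042
~(((β /\ α) (+) ~β) /\ ~~α) = 1 − 0.042 = 0.958
~~(((β /\ α) (+) ~β) /\ ~~α) = 1 − 0.958 = 0.042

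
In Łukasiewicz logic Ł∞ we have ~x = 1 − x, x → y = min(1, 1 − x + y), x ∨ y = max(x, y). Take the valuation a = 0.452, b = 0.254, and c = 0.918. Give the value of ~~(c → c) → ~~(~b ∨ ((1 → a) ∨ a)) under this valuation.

c → c = min(1, 1 − 0.918 + 0.918) = min(1, 1.000) = 1.000
~(c → c) = 1 − 1.000 = 0.000
~~(c → c) = 1 − 0.000 = 1.000
~b = 1 − 0.254 = 0.746
1 → a = min(1, 1 − 1.000 + 0.452) = min(1, 0.452) = 0.452
(1 → a) ∨ a = max(0.452, 0.452) = 0.452
~b ∨ ((1 → a) ∨ a) = max(0.746, 0.452) = 0.746
~(~b ∨ ((1 → a) ∨ a)) = 1 − 0.746 = 0.254
~~(~b ∨ ((1 → a) ∨ a)) = 1 − 0.254 = 0.746
~~(c → c) → ~~(~b ∨ ((1 → a) ∨ a)) = min(1, 1 − 1.000 + 0.746) = min(1, 0.746) = 0.746

0.746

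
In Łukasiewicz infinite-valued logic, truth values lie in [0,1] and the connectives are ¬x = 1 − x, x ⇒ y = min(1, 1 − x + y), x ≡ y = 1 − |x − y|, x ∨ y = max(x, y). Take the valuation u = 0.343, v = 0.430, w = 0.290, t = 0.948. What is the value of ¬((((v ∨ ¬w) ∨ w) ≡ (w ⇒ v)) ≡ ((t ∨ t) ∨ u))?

0.238

¬w = 1 − 0.290 = 0.710
v ∨ ¬w = max(0.430, 0.710) = 0.710
(v ∨ ¬w) ∨ w = max(0.710, 0.290) = 0.710
w ⇒ v = min(1, 1 − 0.290 + 0.430) = min(1, 1.140) = 1.000
((v ∨ ¬w) ∨ w) ≡ (w ⇒ v) = 1 − |0.710 − 1.000| = 1 − 0.290 = 0.710
t ∨ t = max(0.948, 0.948) = 0.948
(t ∨ t) ∨ u = max(0.948, 0.343) = 0.948
(((v ∨ ¬w) ∨ w) ≡ (w ⇒ v)) ≡ ((t ∨ t) ∨ u) = 1 − |0.710 − 0.948| = 1 − 0.238 = 0.762
¬((((v ∨ ¬w) ∨ w) ≡ (w ⇒ v)) ≡ ((t ∨ t) ∨ u)) = 1 − 0.762 = 0.238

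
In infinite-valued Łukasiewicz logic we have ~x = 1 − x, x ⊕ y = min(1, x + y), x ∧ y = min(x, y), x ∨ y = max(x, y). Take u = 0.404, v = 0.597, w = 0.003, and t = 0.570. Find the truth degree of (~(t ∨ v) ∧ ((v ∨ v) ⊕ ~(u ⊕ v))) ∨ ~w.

t ∨ v = max(0.570, 0.597) = 0.597
~(t ∨ v) = 1 − 0.597 = 0.403
v ∨ v = max(0.597, 0.597) = 0.597
u ⊕ v = min(1, 0.404 + 0.597) = min(1, 1.001) = 1.000
~(u ⊕ v) = 1 − 1.000 = 0.000
(v ∨ v) ⊕ ~(u ⊕ v) = min(1, 0.597 + 0.000) = min(1, 0.597) = 0.597
~(t ∨ v) ∧ ((v ∨ v) ⊕ ~(u ⊕ v)) = min(0.403, 0.597) = 0.403
~w = 1 − 0.003 = 0.997
(~(t ∨ v) ∧ ((v ∨ v) ⊕ ~(u ⊕ v))) ∨ ~w = max(0.403, 0.997) = 0.997

0.997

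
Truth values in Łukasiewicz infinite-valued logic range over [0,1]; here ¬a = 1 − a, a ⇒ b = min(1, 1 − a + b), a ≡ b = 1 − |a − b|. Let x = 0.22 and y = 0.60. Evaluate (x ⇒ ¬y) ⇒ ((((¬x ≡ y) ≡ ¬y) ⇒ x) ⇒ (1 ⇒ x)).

¬y = 1 − 0.60 = 0.40
x ⇒ ¬y = min(1, 1 − 0.22 + 0.40) = min(1, 1.18) = 1.00
¬x = 1 − 0.22 = 0.78
¬x ≡ y = 1 − |0.78 − 0.60| = 1 − 0.18 = 0.82
(¬x ≡ y) ≡ ¬y = 1 − |0.82 − 0.40| = 1 − 0.42 = 0.58
((¬x ≡ y) ≡ ¬y) ⇒ x = min(1, 1 − 0.58 + 0.22) = min(1, 0.64) = 0.64
1 ⇒ x = min(1, 1 − 1.00 + 0.22) = min(1, 0.22) = 0.22
(((¬x ≡ y) ≡ ¬y) ⇒ x) ⇒ (1 ⇒ x) = min(1, 1 − 0.64 + 0.22) = min(1, 0.58) = 0.58
(x ⇒ ¬y) ⇒ ((((¬x ≡ y) ≡ ¬y) ⇒ x) ⇒ (1 ⇒ x)) = min(1, 1 − 1.00 + 0.58) = min(1, 0.58) = 0.58

0.58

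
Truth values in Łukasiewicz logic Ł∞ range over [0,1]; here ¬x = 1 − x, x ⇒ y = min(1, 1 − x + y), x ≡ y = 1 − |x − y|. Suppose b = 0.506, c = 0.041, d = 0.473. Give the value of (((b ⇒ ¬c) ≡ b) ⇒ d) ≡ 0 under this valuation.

0.033

¬c = 1 − 0.041 = 0.959
b ⇒ ¬c = min(1, 1 − 0.506 + 0.959) = min(1, 1.453) = 1.000
(b ⇒ ¬c) ≡ b = 1 − |1.000 − 0.506| = 1 − 0.494 = 0.506
((b ⇒ ¬c) ≡ b) ⇒ d = min(1, 1 − 0.506 + 0.473) = min(1, 0.967) = 0.967
(((b ⇒ ¬c) ≡ b) ⇒ d) ≡ 0 = 1 − |0.967 − 0.000| = 1 − 0.967 = 0.033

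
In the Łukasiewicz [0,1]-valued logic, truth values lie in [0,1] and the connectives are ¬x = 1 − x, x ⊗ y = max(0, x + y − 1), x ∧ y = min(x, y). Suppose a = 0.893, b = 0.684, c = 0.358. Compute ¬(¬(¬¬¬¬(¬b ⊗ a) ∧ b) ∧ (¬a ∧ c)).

¬b = 1 − 0.684 = 0.316
¬b ⊗ a = max(0, 0.316 + 0.893 − 1) = max(0, 0.209) = 0.209
¬(¬b ⊗ a) = 1 − 0.209 = 0.791
¬¬(¬b ⊗ a) = 1 − 0.791 = 0.209
¬¬¬(¬b ⊗ a) = 1 − 0.209 = 0.791
¬¬¬¬(¬b ⊗ a) = 1 − 0.791 = 0.209
¬¬¬¬(¬b ⊗ a) ∧ b = min(0.209, 0.684) = 0.209
¬(¬¬¬¬(¬b ⊗ a) ∧ b) = 1 − 0.209 = 0.791
¬a = 1 − 0.893 = 0.107
¬a ∧ c = min(0.107, 0.358) = 0.107
¬(¬¬¬¬(¬b ⊗ a) ∧ b) ∧ (¬a ∧ c) = min(0.791, 0.107) = 0.107
¬(¬(¬¬¬¬(¬b ⊗ a) ∧ b) ∧ (¬a ∧ c)) = 1 − 0.107 = 0.893

0.893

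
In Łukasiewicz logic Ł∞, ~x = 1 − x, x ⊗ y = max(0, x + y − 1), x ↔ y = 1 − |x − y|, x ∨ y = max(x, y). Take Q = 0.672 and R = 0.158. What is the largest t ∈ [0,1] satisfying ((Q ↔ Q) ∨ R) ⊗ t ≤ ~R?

Q ↔ Q = 1 − |0.672 − 0.672| = 1 − 0.000 = 1.000
(Q ↔ Q) ∨ R = max(1.000, 0.158) = 1.000
So the left factor is (Q ↔ Q) ∨ R = 1.000.
~R = 1 − 0.158 = 0.842
So the right-hand bound is ~R = 0.842.
The residuum of the Łukasiewicz t-norm gives the supremum: min(1, 1 − 1.000 + 0.842).
1 − 1.000 + 0.842 = 0.842, so t = min(1, 0.842) = 0.842.
Check: 1.000 ⊗ 0.842 = max(0, 0.842) = 0.842 ≤ 0.842.

0.842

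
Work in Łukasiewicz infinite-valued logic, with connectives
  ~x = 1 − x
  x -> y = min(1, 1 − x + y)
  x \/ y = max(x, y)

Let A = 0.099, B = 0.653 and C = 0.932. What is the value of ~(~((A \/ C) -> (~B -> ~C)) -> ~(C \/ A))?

0.143

A \/ C = max(0.099, 0.932) = 0.932
~B = 1 − 0.653 = 0.347
~C = 1 − 0.932 = 0.068
~B -> ~C = min(1, 1 − 0.347 + 0.068) = min(1, 0.721) = 0.721
(A \/ C) -> (~B -> ~C) = min(1, 1 − 0.932 + 0.721) = min(1, 0.789) = 0.789
~((A \/ C) -> (~B -> ~C)) = 1 − 0.789 = 0.211
C \/ A = max(0.932, 0.099) = 0.932
~(C \/ A) = 1 − 0.932 = 0.068
~((A \/ C) -> (~B -> ~C)) -> ~(C \/ A) = min(1, 1 − 0.211 + 0.068) = min(1, 0.857) = 0.857
~(~((A \/ C) -> (~B -> ~C)) -> ~(C \/ A)) = 1 − 0.857 = 0.143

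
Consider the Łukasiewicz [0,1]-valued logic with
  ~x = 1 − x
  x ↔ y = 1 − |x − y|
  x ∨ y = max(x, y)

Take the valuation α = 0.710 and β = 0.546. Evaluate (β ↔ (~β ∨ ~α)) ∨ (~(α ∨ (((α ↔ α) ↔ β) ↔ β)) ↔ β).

~β = 1 − 0.546 = 0.454
~α = 1 − 0.710 = 0.290
~β ∨ ~α = max(0.454, 0.290) = 0.454
β ↔ (~β ∨ ~α) = 1 − |0.546 − 0.454| = 1 − 0.092 = 0.908
α ↔ α = 1 − |0.710 − 0.710| = 1 − 0.000 = 1.000
(α ↔ α) ↔ β = 1 − |1.000 − 0.546| = 1 − 0.454 = 0.546
((α ↔ α) ↔ β) ↔ β = 1 − |0.546 − 0.546| = 1 − 0.000 = 1.000
α ∨ (((α ↔ α) ↔ β) ↔ β) = max(0.710, 1.000) = 1.000
~(α ∨ (((α ↔ α) ↔ β) ↔ β)) = 1 − 1.000 = 0.000
~(α ∨ (((α ↔ α) ↔ β) ↔ β)) ↔ β = 1 − |0.000 − 0.546| = 1 − 0.546 = 0.454
(β ↔ (~β ∨ ~α)) ∨ (~(α ∨ (((α ↔ α) ↔ β) ↔ β)) ↔ β) = max(0.908, 0.454) = 0.908

0.908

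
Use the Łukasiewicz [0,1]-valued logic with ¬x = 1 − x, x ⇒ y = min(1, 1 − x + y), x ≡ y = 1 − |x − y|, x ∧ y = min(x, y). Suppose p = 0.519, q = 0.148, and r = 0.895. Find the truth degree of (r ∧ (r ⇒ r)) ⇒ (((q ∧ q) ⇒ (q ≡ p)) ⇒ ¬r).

r ⇒ r = min(1, 1 − 0.895 + 0.895) = min(1, 1.000) = 1.000
r ∧ (r ⇒ r) = min(0.895, 1.000) = 0.895
q ∧ q = min(0.148, 0.148) = 0.148
q ≡ p = 1 − |0.148 − 0.519| = 1 − 0.371 = 0.629
(q ∧ q) ⇒ (q ≡ p) = min(1, 1 − 0.148 + 0.629) = min(1, 1.481) = 1.000
¬r = 1 − 0.895 = 0.105
((q ∧ q) ⇒ (q ≡ p)) ⇒ ¬r = min(1, 1 − 1.000 + 0.105) = min(1, 0.105) = 0.105
(r ∧ (r ⇒ r)) ⇒ (((q ∧ q) ⇒ (q ≡ p)) ⇒ ¬r) = min(1, 1 − 0.895 + 0.105) = min(1, 0.210) = 0.210

0.210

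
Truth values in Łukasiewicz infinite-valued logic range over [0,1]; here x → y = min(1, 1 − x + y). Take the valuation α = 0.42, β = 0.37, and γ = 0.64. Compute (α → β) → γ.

0.69

α → β = min(1, 1 − 0.42 + 0.37) = min(1, 0.95) = 0.95
(α → β) → γ = min(1, 1 − 0.95 + 0.64) = min(1, 0.69) = 0.69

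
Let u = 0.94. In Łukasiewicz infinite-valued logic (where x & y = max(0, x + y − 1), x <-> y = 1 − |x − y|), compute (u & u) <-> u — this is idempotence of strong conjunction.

u & u = max(0, 0.94 + 0.94 − 1) = max(0, 0.88) = 0.88
(u & u) <-> u = 1 − |0.88 − 0.94| = 1 − 0.06 = 0.94
(The value 0.94 < 1 shows this instance is not satisfied; fails in Ł∞ since a ⊗ a = max(0, 2a−1) ≠ a in general.)

0.94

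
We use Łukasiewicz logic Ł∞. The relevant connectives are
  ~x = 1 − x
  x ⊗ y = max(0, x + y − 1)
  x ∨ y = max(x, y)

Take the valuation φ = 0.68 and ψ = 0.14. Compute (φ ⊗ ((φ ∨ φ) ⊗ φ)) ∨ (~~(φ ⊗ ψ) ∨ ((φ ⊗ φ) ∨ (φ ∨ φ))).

φ ∨ φ = max(0.68, 0.68) = 0.68
(φ ∨ φ) ⊗ φ = max(0, 0.68 + 0.68 − 1) = max(0, 0.36) = 0.36
φ ⊗ ((φ ∨ φ) ⊗ φ) = max(0, 0.68 + 0.36 − 1) = max(0, 0.04) = 0.04
φ ⊗ ψ = max(0, 0.68 + 0.14 − 1) = max(0, -0.18) = 0.00
~(φ ⊗ ψ) = 1 − 0.00 = 1.00
~~(φ ⊗ ψ) = 1 − 1.00 = 0.00
φ ⊗ φ = max(0, 0.68 + 0.68 − 1) = max(0, 0.36) = 0.36
(φ ⊗ φ) ∨ (φ ∨ φ) = max(0.36, 0.68) = 0.68
~~(φ ⊗ ψ) ∨ ((φ ⊗ φ) ∨ (φ ∨ φ)) = max(0.00, 0.68) = 0.68
(φ ⊗ ((φ ∨ φ) ⊗ φ)) ∨ (~~(φ ⊗ ψ) ∨ ((φ ⊗ φ) ∨ (φ ∨ φ))) = max(0.04, 0.68) = 0.68

0.68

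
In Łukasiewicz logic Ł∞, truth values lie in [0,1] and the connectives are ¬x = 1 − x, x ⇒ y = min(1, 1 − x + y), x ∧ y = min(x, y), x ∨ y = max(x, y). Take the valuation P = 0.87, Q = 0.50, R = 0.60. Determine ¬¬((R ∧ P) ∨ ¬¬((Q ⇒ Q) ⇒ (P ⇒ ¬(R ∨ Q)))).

R ∧ P = min(0.60, 0.87) = 0.60
Q ⇒ Q = min(1, 1 − 0.50 + 0.50) = min(1, 1.00) = 1.00
R ∨ Q = max(0.60, 0.50) = 0.60
¬(R ∨ Q) = 1 − 0.60 = 0.40
P ⇒ ¬(R ∨ Q) = min(1, 1 − 0.87 + 0.40) = min(1, 0.53) = 0.53
(Q ⇒ Q) ⇒ (P ⇒ ¬(R ∨ Q)) = min(1, 1 − 1.00 + 0.53) = min(1, 0.53) = 0.53
¬((Q ⇒ Q) ⇒ (P ⇒ ¬(R ∨ Q))) = 1 − 0.53 = 0.47
¬¬((Q ⇒ Q) ⇒ (P ⇒ ¬(R ∨ Q))) = 1 − 0.47 = 0.53
(R ∧ P) ∨ ¬¬((Q ⇒ Q) ⇒ (P ⇒ ¬(R ∨ Q))) = max(0.60, 0.53) = 0.60
¬((R ∧ P) ∨ ¬¬((Q ⇒ Q) ⇒ (P ⇒ ¬(R ∨ Q)))) = 1 − 0.60 = 0.40
¬¬((R ∧ P) ∨ ¬¬((Q ⇒ Q) ⇒ (P ⇒ ¬(R ∨ Q)))) = 1 − 0.40 = 0.60

0.60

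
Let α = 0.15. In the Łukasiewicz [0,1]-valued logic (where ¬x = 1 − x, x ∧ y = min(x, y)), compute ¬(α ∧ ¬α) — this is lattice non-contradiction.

0.85

¬α = 1 − 0.15 = 0.85
α ∧ ¬α = min(0.15, 0.85) = 0.15
¬(α ∧ ¬α) = 1 − 0.15 = 0.85
(The value 0.85 < 1 shows this instance is not satisfied; not a Ł∞-tautology — its value is 1 − min(a, 1−a).)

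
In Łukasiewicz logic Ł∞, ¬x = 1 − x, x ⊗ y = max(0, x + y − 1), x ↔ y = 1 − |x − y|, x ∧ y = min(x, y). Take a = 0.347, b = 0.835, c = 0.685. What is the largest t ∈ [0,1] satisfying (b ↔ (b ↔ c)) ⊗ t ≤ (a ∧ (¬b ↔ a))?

b ↔ c = 1 − |0.835 − 0.685| = 1 − 0.150 = 0.850
b ↔ (b ↔ c) = 1 − |0.835 − 0.850| = 1 − 0.015 = 0.985
So the left factor is b ↔ (b ↔ c) = 0.985.
¬b = 1 − 0.835 = 0.165
¬b ↔ a = 1 − |0.165 − 0.347| = 1 − 0.182 = 0.818
a ∧ (¬b ↔ a) = min(0.347, 0.818) = 0.347
So the right-hand bound is a ∧ (¬b ↔ a) = 0.347.
The residuum of the Łukasiewicz t-norm gives the supremum: min(1, 1 − 0.985 + 0.347).
1 − 0.985 + 0.347 = 0.362, so t = min(1, 0.362) = 0.362.
Check: 0.985 ⊗ 0.362 = max(0, 0.347) = 0.347 ≤ 0.347.

0.362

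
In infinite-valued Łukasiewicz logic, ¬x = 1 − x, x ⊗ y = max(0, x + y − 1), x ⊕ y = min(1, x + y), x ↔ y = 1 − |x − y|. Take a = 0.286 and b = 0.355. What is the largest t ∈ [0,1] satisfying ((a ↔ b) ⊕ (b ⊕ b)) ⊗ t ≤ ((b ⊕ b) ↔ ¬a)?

a ↔ b = 1 − |0.286 − 0.355| = 1 − 0.069 = 0.931
b ⊕ b = min(1, 0.355 + 0.355) = min(1, 0.710) = 0.710
(a ↔ b) ⊕ (b ⊕ b) = min(1, 0.931 + 0.710) = min(1, 1.641) = 1.000
So the left factor is (a ↔ b) ⊕ (b ⊕ b) = 1.000.
¬a = 1 − 0.286 = 0.714
(b ⊕ b) ↔ ¬a = 1 − |0.710 − 0.714| = 1 − 0.004 = 0.996
So the right-hand bound is (b ⊕ b) ↔ ¬a = 0.996.
The residuum of the Łukasiewicz t-norm gives the supremum: min(1, 1 − 1.000 + 0.996).
1 − 1.000 + 0.996 = 0.996, so t = min(1, 0.996) = 0.996.
Check: 1.000 ⊗ 0.996 = max(0, 0.996) = 0.996 ≤ 0.996.

0.996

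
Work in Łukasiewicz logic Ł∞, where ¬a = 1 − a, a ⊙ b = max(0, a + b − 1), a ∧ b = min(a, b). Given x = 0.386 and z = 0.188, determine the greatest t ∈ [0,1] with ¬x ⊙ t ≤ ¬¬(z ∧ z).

0.574

¬x = 1 − 0.386 = 0.614
So the left factor is ¬x = 0.614.
z ∧ z = min(0.188, 0.188) = 0.188
¬(z ∧ z) = 1 − 0.188 = 0.812
¬¬(z ∧ z) = 1 − 0.812 = 0.188
So the right-hand bound is ¬¬(z ∧ z) = 0.188.
The residuum of the Łukasiewicz t-norm gives the supremum: min(1, 1 − 0.614 + 0.188).
1 − 0.614 + 0.188 = 0.574, so t = min(1, 0.574) = 0.574.
Check: 0.614 ⊙ 0.574 = max(0, 0.188) = 0.188 ≤ 0.188.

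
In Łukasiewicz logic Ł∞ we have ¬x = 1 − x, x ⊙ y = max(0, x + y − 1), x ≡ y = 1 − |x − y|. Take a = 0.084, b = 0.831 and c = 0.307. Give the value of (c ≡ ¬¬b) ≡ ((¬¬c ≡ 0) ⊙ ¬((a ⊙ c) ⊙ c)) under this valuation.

¬b = 1 − 0.831 = 0.169
¬¬b = 1 − 0.169 = 0.831
c ≡ ¬¬b = 1 − |0.307 − 0.831| = 1 − 0.524 = 0.476
¬c = 1 − 0.307 = 0.693
¬¬c = 1 − 0.693 = 0.307
¬¬c ≡ 0 = 1 − |0.307 − 0.000| = 1 − 0.307 = 0.693
a ⊙ c = max(0, 0.084 + 0.307 − 1) = max(0, -0.609) = 0.000
(a ⊙ c) ⊙ c = max(0, 0.000 + 0.307 − 1) = max(0, -0.693) = 0.000
¬((a ⊙ c) ⊙ c) = 1 − 0.000 = 1.000
(¬¬c ≡ 0) ⊙ ¬((a ⊙ c) ⊙ c) = max(0, 0.693 + 1.000 − 1) = max(0, 0.693) = 0.693
(c ≡ ¬¬b) ≡ ((¬¬c ≡ 0) ⊙ ¬((a ⊙ c) ⊙ c)) = 1 − |0.476 − 0.693| = 1 − 0.217 = 0.783

0.783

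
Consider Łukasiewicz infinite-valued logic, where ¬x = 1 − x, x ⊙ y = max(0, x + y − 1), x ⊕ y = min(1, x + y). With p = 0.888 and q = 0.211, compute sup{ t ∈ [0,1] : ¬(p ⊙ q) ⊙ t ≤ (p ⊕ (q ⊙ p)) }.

p ⊙ q = max(0, 0.888 + 0.211 − 1) = max(0, 0.099) = 0.099
¬(p ⊙ q) = 1 − 0.099 = 0.901
So the left factor is ¬(p ⊙ q) = 0.901.
q ⊙ p = max(0, 0.211 + 0.888 − 1) = max(0, 0.099) = 0.099
p ⊕ (q ⊙ p) = min(1, 0.888 + 0.099) = min(1, 0.987) = 0.987
So the right-hand bound is p ⊕ (q ⊙ p) = 0.987.
The residuum of the Łukasiewicz t-norm gives the supremum: min(1, 1 − 0.901 + 0.987).
1 − 0.901 + 0.987 = 1.086, so t = min(1, 1.086) = 1.000.
Check: 0.901 ⊙ 1.000 = max(0, 0.901) = 0.901 ≤ 0.987.

1.000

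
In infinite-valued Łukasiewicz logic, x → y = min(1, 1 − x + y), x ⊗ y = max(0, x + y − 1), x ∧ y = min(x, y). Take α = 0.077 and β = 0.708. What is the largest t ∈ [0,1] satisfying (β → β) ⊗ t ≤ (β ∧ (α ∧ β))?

0.077

β → β = min(1, 1 − 0.708 + 0.708) = min(1, 1.000) = 1.000
So the left factor is β → β = 1.000.
α ∧ β = min(0.077, 0.708) = 0.077
β ∧ (α ∧ β) = min(0.708, 0.077) = 0.077
So the right-hand bound is β ∧ (α ∧ β) = 0.077.
The residuum of the Łukasiewicz t-norm gives the supremum: min(1, 1 − 1.000 + 0.077).
1 − 1.000 + 0.077 = 0.077, so t = min(1, 0.077) = 0.077.
Check: 1.000 ⊗ 0.077 = max(0, 0.077) = 0.077 ≤ 0.077.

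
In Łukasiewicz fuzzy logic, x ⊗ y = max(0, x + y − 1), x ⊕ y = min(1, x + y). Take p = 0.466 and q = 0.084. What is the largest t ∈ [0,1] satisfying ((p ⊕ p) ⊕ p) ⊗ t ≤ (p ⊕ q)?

p ⊕ p = min(1, 0.466 + 0.466) = min(1, 0.932) = 0.932
(p ⊕ p) ⊕ p = min(1, 0.932 + 0.466) = min(1, 1.398) = 1.000
So the left factor is (p ⊕ p) ⊕ p = 1.000.
p ⊕ q = min(1, 0.466 + 0.084) = min(1, 0.550) = 0.550
So the right-hand bound is p ⊕ q = 0.550.
The residuum of the Łukasiewicz t-norm gives the supremum: min(1, 1 − 1.000 + 0.550).
1 − 1.000 + 0.550 = 0.550, so t = min(1, 0.550) = 0.550.
Check: 1.000 ⊗ 0.550 = max(0, 0.550) = 0.550 ≤ 0.550.

0.550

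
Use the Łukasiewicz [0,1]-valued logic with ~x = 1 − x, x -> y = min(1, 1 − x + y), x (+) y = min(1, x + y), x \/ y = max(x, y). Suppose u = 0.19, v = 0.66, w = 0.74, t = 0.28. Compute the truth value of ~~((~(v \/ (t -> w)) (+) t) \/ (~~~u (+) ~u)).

t -> w = min(1, 1 − 0.28 + 0.74) = min(1, 1.46) = 1.00
v \/ (t -> w) = max(0.66, 1.00) = 1.00
~(v \/ (t -> w)) = 1 − 1.00 = 0.00
~(v \/ (t -> w)) (+) t = min(1, 0.00 + 0.28) = min(1, 0.28) = 0.28
~u = 1 − 0.19 = 0.81
~~u = 1 − 0.81 = 0.19
~~~u = 1 − 0.19 = 0.81
~~~u (+) ~u = min(1, 0.81 + 0.81) = min(1, 1.62) = 1.00
(~(v \/ (t -> w)) (+) t) \/ (~~~u (+) ~u) = max(0.28, 1.00) = 1.00
~((~(v \/ (t -> w)) (+) t) \/ (~~~u (+) ~u)) = 1 − 1.00 = 0.00
~~((~(v \/ (t -> w)) (+) t) \/ (~~~u (+) ~u)) = 1 − 0.00 = 1.00

1.00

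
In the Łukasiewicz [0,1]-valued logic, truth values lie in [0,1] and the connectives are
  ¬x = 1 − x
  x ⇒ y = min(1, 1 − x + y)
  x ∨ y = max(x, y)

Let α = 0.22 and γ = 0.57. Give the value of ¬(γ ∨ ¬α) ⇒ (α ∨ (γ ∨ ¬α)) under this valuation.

1.00

¬α = 1 − 0.22 = 0.78
γ ∨ ¬α = max(0.57, 0.78) = 0.78
¬(γ ∨ ¬α) = 1 − 0.78 = 0.22
α ∨ (γ ∨ ¬α) = max(0.22, 0.78) = 0.78
¬(γ ∨ ¬α) ⇒ (α ∨ (γ ∨ ¬α)) = min(1, 1 − 0.22 + 0.78) = min(1, 1.56) = 1.00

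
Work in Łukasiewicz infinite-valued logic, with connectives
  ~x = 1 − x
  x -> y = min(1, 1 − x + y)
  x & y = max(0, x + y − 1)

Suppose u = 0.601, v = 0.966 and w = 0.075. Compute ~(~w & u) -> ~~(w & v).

0.567

~w = 1 − 0.075 = 0.925
~w & u = max(0, 0.925 + 0.601 − 1) = max(0, 0.526) = 0.526
~(~w & u) = 1 − 0.526 = 0.474
w & v = max(0, 0.075 + 0.966 − 1) = max(0, 0.041) = 0.041
~(w & v) = 1 − 0.041 = 0.959
~~(w & v) = 1 − 0.959 = 0.041
~(~w & u) -> ~~(w & v) = min(1, 1 − 0.474 + 0.041) = min(1, 0.567) = 0.567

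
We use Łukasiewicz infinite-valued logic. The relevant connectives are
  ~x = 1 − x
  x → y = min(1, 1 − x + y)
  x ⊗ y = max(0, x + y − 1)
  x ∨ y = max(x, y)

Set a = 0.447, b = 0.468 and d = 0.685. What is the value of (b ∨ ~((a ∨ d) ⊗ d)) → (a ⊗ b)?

0.370

a ∨ d = max(0.447, 0.685) = 0.685
(a ∨ d) ⊗ d = max(0, 0.685 + 0.685 − 1) = max(0, 0.370) = 0.370
~((a ∨ d) ⊗ d) = 1 − 0.370 = 0.630
b ∨ ~((a ∨ d) ⊗ d) = max(0.468, 0.630) = 0.630
a ⊗ b = max(0, 0.447 + 0.468 − 1) = max(0, -0.085) = 0.000
(b ∨ ~((a ∨ d) ⊗ d)) → (a ⊗ b) = min(1, 1 − 0.630 + 0.000) = min(1, 0.370) = 0.370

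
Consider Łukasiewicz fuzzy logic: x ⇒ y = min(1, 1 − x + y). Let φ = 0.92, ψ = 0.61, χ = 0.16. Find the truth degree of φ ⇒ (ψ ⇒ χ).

ψ ⇒ χ = min(1, 1 − 0.61 + 0.16) = min(1, 0.55) = 0.55
φ ⇒ (ψ ⇒ χ) = min(1, 1 − 0.92 + 0.55) = min(1, 0.63) = 0.63

0.63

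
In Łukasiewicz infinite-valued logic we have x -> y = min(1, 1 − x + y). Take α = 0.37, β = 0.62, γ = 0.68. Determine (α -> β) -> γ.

α -> β = min(1, 1 − 0.37 + 0.62) = min(1, 1.25) = 1.00
(α -> β) -> γ = min(1, 1 − 1.00 + 0.68) = min(1, 0.68) = 0.68

0.68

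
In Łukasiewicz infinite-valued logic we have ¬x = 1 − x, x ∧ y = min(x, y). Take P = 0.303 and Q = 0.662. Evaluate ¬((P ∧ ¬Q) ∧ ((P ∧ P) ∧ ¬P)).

¬Q = 1 − 0.662 = 0.338
P ∧ ¬Q = min(0.303, 0.338) = 0.303
P ∧ P = min(0.303, 0.303) = 0.303
¬P = 1 − 0.303 = 0.697
(P ∧ P) ∧ ¬P = min(0.303, 0.697) = 0.303
(P ∧ ¬Q) ∧ ((P ∧ P) ∧ ¬P) = min(0.303, 0.303) = 0.303
¬((P ∧ ¬Q) ∧ ((P ∧ P) ∧ ¬P)) = 1 − 0.303 = 0.697

0.697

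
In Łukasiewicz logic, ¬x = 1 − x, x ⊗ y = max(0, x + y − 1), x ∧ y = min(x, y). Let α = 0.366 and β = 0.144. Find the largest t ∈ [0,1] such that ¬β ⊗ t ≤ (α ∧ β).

0.288

¬β = 1 − 0.144 = 0.856
So the left factor is ¬β = 0.856.
α ∧ β = min(0.366, 0.144) = 0.144
So the right-hand bound is α ∧ β = 0.144.
The residuum of the Łukasiewicz t-norm gives the supremum: min(1, 1 − 0.856 + 0.144).
1 − 0.856 + 0.144 = 0.288, so t = min(1, 0.288) = 0.288.
Check: 0.856 ⊗ 0.288 = max(0, 0.144) = 0.144 ≤ 0.144.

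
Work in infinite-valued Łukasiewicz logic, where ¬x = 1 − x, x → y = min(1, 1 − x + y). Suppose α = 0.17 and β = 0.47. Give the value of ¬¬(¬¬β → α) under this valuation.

0.70

¬β = 1 − 0.47 = 0.53
¬¬β = 1 − 0.53 = 0.47
¬¬β → α = min(1, 1 − 0.47 + 0.17) = min(1, 0.70) = 0.70
¬(¬¬β → α) = 1 − 0.70 = 0.30
¬¬(¬¬β → α) = 1 − 0.30 = 0.70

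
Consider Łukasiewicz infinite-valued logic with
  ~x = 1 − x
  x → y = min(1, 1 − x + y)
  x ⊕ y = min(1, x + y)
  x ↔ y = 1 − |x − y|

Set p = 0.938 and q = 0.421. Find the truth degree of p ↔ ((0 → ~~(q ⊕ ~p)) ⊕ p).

~p = 1 − 0.938 = 0.062
q ⊕ ~p = min(1, 0.421 + 0.062) = min(1, 0.483) = 0.483
~(q ⊕ ~p) = 1 − 0.483 = 0.517
~~(q ⊕ ~p) = 1 − 0.517 = 0.483
0 → ~~(q ⊕ ~p) = min(1, 1 − 0.000 + 0.483) = min(1, 1.483) = 1.000
(0 → ~~(q ⊕ ~p)) ⊕ p = min(1, 1.000 + 0.938) = min(1, 1.938) = 1.000
p ↔ ((0 → ~~(q ⊕ ~p)) ⊕ p) = 1 − |0.938 − 1.000| = 1 − 0.062 = 0.938

0.938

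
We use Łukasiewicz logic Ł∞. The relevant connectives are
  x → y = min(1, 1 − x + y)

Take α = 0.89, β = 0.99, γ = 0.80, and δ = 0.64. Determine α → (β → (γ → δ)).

0.96

γ → δ = min(1, 1 − 0.80 + 0.64) = min(1, 0.84) = 0.84
β → (γ → δ) = min(1, 1 − 0.99 + 0.84) = min(1, 0.85) = 0.85
α → (β → (γ → δ)) = min(1, 1 − 0.89 + 0.85) = min(1, 0.96) = 0.96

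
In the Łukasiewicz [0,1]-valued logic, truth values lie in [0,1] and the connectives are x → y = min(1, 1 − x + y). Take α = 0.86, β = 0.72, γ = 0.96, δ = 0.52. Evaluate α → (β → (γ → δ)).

γ → δ = min(1, 1 − 0.96 + 0.52) = min(1, 0.56) = 0.56
β → (γ → δ) = min(1, 1 − 0.72 + 0.56) = min(1, 0.84) = 0.84
α → (β → (γ → δ)) = min(1, 1 − 0.86 + 0.84) = min(1, 0.98) = 0.98

0.98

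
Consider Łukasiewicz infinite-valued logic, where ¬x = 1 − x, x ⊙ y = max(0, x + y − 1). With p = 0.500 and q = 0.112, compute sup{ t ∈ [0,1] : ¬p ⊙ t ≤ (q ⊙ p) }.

0.500

¬p = 1 − 0.500 = 0.500
So the left factor is ¬p = 0.500.
q ⊙ p = max(0, 0.112 + 0.500 − 1) = max(0, -0.388) = 0.000
So the right-hand bound is q ⊙ p = 0.000.
The residuum of the Łukasiewicz t-norm gives the supremum: min(1, 1 − 0.500 + 0.000).
1 − 0.500 + 0.000 = 0.500, so t = min(1, 0.500) = 0.500.
Check: 0.500 ⊙ 0.500 = max(0, 0.000) = 0.000 ≤ 0.000.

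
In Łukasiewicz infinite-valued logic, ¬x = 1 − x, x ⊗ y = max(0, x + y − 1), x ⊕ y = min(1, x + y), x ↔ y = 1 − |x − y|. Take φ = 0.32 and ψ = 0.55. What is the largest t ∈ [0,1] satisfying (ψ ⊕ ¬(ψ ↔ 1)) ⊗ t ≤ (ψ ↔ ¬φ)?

ψ ↔ 1 = 1 − |0.55 − 1.00| = 1 − 0.45 = 0.55
¬(ψ ↔ 1) = 1 − 0.55 = 0.45
ψ ⊕ ¬(ψ ↔ 1) = min(1, 0.55 + 0.45) = min(1, 1.00) = 1.00
So the left factor is ψ ⊕ ¬(ψ ↔ 1) = 1.00.
¬φ = 1 − 0.32 = 0.68
ψ ↔ ¬φ = 1 − |0.55 − 0.68| = 1 − 0.13 = 0.87
So the right-hand bound is ψ ↔ ¬φ = 0.87.
The residuum of the Łukasiewicz t-norm gives the supremum: min(1, 1 − 1.00 + 0.87).
1 − 1.00 + 0.87 = 0.87, so t = min(1, 0.87) = 0.87.
Check: 1.00 ⊗ 0.87 = max(0, 0.87) = 0.87 ≤ 0.87.

0.87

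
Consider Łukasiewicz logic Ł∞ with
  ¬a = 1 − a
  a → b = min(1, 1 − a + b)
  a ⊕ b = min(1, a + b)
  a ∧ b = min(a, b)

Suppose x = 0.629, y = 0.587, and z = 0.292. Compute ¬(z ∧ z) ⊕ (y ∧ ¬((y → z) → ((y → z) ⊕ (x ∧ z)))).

0.708

z ∧ z = min(0.292, 0.292) = 0.292
¬(z ∧ z) = 1 − 0.292 = 0.708
y → z = min(1, 1 − 0.587 + 0.292) = min(1, 0.705) = 0.705
x ∧ z = min(0.629, 0.292) = 0.292
(y → z) ⊕ (x ∧ z) = min(1, 0.705 + 0.292) = min(1, 0.997) = 0.997
(y → z) → ((y → z) ⊕ (x ∧ z)) = min(1, 1 − 0.705 + 0.997) = min(1, 1.292) = 1.000
¬((y → z) → ((y → z) ⊕ (x ∧ z))) = 1 − 1.000 = 0.000
y ∧ ¬((y → z) → ((y → z) ⊕ (x ∧ z))) = min(0.587, 0.000) = 0.000
¬(z ∧ z) ⊕ (y ∧ ¬((y → z) → ((y → z) ⊕ (x ∧ z)))) = min(1, 0.708 + 0.000) = min(1, 0.708) = 0.708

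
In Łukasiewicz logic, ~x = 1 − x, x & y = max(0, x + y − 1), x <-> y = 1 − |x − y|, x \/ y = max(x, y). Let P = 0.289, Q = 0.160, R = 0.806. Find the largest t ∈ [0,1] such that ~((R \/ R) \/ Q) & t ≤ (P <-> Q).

1.000

R \/ R = max(0.806, 0.806) = 0.806
(R \/ R) \/ Q = max(0.806, 0.160) = 0.806
~((R \/ R) \/ Q) = 1 − 0.806 = 0.194
So the left factor is ~((R \/ R) \/ Q) = 0.194.
P <-> Q = 1 − |0.289 − 0.160| = 1 − 0.129 = 0.871
So the right-hand bound is P <-> Q = 0.871.
The residuum of the Łukasiewicz t-norm gives the supremum: min(1, 1 − 0.194 + 0.871).
1 − 0.194 + 0.871 = 1.677, so t = min(1, 1.677) = 1.000.
Check: 0.194 & 1.000 = max(0, 0.194) = 0.194 ≤ 0.871.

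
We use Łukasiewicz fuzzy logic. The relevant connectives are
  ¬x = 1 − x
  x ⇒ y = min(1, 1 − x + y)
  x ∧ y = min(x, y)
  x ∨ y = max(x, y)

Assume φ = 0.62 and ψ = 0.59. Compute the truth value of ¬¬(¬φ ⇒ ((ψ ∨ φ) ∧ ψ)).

¬φ = 1 − 0.62 = 0.38
ψ ∨ φ = max(0.59, 0.62) = 0.62
(ψ ∨ φ) ∧ ψ = min(0.62, 0.59) = 0.59
¬φ ⇒ ((ψ ∨ φ) ∧ ψ) = min(1, 1 − 0.38 + 0.59) = min(1, 1.21) = 1.00
¬(¬φ ⇒ ((ψ ∨ φ) ∧ ψ)) = 1 − 1.00 = 0.00
¬¬(¬φ ⇒ ((ψ ∨ φ) ∧ ψ)) = 1 − 0.00 = 1.00

1.00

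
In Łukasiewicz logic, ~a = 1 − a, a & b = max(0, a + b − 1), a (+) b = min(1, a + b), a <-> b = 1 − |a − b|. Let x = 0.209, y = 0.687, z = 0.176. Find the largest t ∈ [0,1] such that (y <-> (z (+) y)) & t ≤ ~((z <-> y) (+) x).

z (+) y = min(1, 0.176 + 0.687) = min(1, 0.863) = 0.863
y <-> (z (+) y) = 1 − |0.687 − 0.863| = 1 − 0.176 = 0.824
So the left factor is y <-> (z (+) y) = 0.824.
z <-> y = 1 − |0.176 − 0.687| = 1 − 0.511 = 0.489
(z <-> y) (+) x = min(1, 0.489 + 0.209) = min(1, 0.698) = 0.698
~((z <-> y) (+) x) = 1 − 0.698 = 0.302
So the right-hand bound is ~((z <-> y) (+) x) = 0.302.
The residuum of the Łukasiewicz t-norm gives the supremum: min(1, 1 − 0.824 + 0.302).
1 − 0.824 + 0.302 = 0.478, so t = min(1, 0.478) = 0.478.
Check: 0.824 & 0.478 = max(0, 0.302) = 0.302 ≤ 0.302.

0.478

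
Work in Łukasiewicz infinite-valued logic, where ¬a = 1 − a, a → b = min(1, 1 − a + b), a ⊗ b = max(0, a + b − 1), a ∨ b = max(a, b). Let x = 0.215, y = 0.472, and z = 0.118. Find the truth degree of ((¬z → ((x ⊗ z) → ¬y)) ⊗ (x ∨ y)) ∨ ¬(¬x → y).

¬z = 1 − 0.118 = 0.882
x ⊗ z = max(0, 0.215 + 0.118 − 1) = max(0, -0.667) = 0.000
¬y = 1 − 0.472 = 0.528
(x ⊗ z) → ¬y = min(1, 1 − 0.000 + 0.528) = min(1, 1.528) = 1.000
¬z → ((x ⊗ z) → ¬y) = min(1, 1 − 0.882 + 1.000) = min(1, 1.118) = 1.000
x ∨ y = max(0.215, 0.472) = 0.472
(¬z → ((x ⊗ z) → ¬y)) ⊗ (x ∨ y) = max(0, 1.000 + 0.472 − 1) = max(0, 0.472) = 0.472
¬x = 1 − 0.215 = 0.785
¬x → y = min(1, 1 − 0.785 + 0.472) = min(1, 0.687) = 0.687
¬(¬x → y) = 1 − 0.687 = 0.313
((¬z → ((x ⊗ z) → ¬y)) ⊗ (x ∨ y)) ∨ ¬(¬x → y) = max(0.472, 0.313) = 0.472

0.472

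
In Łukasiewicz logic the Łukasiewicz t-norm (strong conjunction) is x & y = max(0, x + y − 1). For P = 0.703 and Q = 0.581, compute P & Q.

0.284

P & Q = max(0, 0.703 + 0.581 − 1) = max(0, 0.284) = 0.284
For comparison, the Gödel (minimum) t-norm min(x, y) would give 0.581.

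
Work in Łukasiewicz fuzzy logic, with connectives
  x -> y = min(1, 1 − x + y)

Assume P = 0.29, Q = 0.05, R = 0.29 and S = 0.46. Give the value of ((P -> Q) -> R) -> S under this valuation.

P -> Q = min(1, 1 − 0.29 + 0.05) = min(1, 0.76) = 0.76
(P -> Q) -> R = min(1, 1 − 0.76 + 0.29) = min(1, 0.53) = 0.53
((P -> Q) -> R) -> S = min(1, 1 − 0.53 + 0.46) = min(1, 0.93) = 0.93

0.93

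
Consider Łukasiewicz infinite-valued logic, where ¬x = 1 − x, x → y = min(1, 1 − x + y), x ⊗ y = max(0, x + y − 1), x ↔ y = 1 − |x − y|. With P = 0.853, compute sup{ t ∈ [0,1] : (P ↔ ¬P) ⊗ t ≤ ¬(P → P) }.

0.706

¬P = 1 − 0.853 = 0.147
P ↔ ¬P = 1 − |0.853 − 0.147| = 1 − 0.706 = 0.294
So the left factor is P ↔ ¬P = 0.294.
P → P = min(1, 1 − 0.853 + 0.853) = min(1, 1.000) = 1.000
¬(P → P) = 1 − 1.000 = 0.000
So the right-hand bound is ¬(P → P) = 0.000.
The residuum of the Łukasiewicz t-norm gives the supremum: min(1, 1 − 0.294 + 0.000).
1 − 0.294 + 0.000 = 0.706, so t = min(1, 0.706) = 0.706.
Check: 0.294 ⊗ 0.706 = max(0, 0.000) = 0.000 ≤ 0.000.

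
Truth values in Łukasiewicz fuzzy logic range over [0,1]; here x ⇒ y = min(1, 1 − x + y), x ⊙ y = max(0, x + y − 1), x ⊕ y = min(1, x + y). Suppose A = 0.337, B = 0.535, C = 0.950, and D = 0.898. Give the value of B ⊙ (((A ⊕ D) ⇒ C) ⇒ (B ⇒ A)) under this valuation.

0.387

A ⊕ D = min(1, 0.337 + 0.898) = min(1, 1.235) = 1.000
(A ⊕ D) ⇒ C = min(1, 1 − 1.000 + 0.950) = min(1, 0.950) = 0.950
B ⇒ A = min(1, 1 − 0.535 + 0.337) = min(1, 0.802) = 0.802
((A ⊕ D) ⇒ C) ⇒ (B ⇒ A) = min(1, 1 − 0.950 + 0.802) = min(1, 0.852) = 0.852
B ⊙ (((A ⊕ D) ⇒ C) ⇒ (B ⇒ A)) = max(0, 0.535 + 0.852 − 1) = max(0, 0.387) = 0.387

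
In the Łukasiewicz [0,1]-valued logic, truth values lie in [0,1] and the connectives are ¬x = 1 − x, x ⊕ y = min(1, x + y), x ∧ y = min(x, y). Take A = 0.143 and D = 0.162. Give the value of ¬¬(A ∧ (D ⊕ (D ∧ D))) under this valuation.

0.143

D ∧ D = min(0.162, 0.162) = 0.162
D ⊕ (D ∧ D) = min(1, 0.162 + 0.162) = min(1, 0.324) = 0.324
A ∧ (D ⊕ (D ∧ D)) = min(0.143, 0.324) = 0.143
¬(A ∧ (D ⊕ (D ∧ D))) = 1 − 0.143 = 0.857
¬¬(A ∧ (D ⊕ (D ∧ D))) = 1 − 0.857 = 0.143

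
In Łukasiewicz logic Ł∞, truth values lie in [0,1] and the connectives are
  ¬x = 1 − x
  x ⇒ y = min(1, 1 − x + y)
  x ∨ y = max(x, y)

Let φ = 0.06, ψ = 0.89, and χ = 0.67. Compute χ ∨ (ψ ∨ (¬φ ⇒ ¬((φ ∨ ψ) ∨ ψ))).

0.89

¬φ = 1 − 0.06 = 0.94
φ ∨ ψ = max(0.06, 0.89) = 0.89
(φ ∨ ψ) ∨ ψ = max(0.89, 0.89) = 0.89
¬((φ ∨ ψ) ∨ ψ) = 1 − 0.89 = 0.11
¬φ ⇒ ¬((φ ∨ ψ) ∨ ψ) = min(1, 1 − 0.94 + 0.11) = min(1, 0.17) = 0.17
ψ ∨ (¬φ ⇒ ¬((φ ∨ ψ) ∨ ψ)) = max(0.89, 0.17) = 0.89
χ ∨ (ψ ∨ (¬φ ⇒ ¬((φ ∨ ψ) ∨ ψ))) = max(0.67, 0.89) = 0.89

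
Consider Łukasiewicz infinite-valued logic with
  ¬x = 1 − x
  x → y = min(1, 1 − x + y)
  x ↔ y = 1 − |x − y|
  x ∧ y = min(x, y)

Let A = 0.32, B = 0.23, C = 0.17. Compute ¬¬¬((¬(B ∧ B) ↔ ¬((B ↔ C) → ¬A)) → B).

B ∧ B = min(0.23, 0.23) = 0.23
¬(B ∧ B) = 1 − 0.23 = 0.77
B ↔ C = 1 − |0.23 − 0.17| = 1 − 0.06 = 0.94
¬A = 1 − 0.32 = 0.68
(B ↔ C) → ¬A = min(1, 1 − 0.94 + 0.68) = min(1, 0.74) = 0.74
¬((B ↔ C) → ¬A) = 1 − 0.74 = 0.26
¬(B ∧ B) ↔ ¬((B ↔ C) → ¬A) = 1 − |0.77 − 0.26| = 1 − 0.51 = 0.49
(¬(B ∧ B) ↔ ¬((B ↔ C) → ¬A)) → B = min(1, 1 − 0.49 + 0.23) = min(1, 0.74) = 0.74
¬((¬(B ∧ B) ↔ ¬((B ↔ C) → ¬A)) → B) = 1 − 0.74 = 0.26
¬¬((¬(B ∧ B) ↔ ¬((B ↔ C) → ¬A)) → B) = 1 − 0.26 = 0.74
¬¬¬((¬(B ∧ B) ↔ ¬((B ↔ C) → ¬A)) → B) = 1 − 0.74 = 0.26

0.26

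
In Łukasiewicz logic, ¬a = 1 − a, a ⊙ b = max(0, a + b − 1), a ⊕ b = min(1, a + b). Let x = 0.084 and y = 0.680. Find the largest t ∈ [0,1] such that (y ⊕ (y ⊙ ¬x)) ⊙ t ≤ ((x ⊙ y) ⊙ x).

0.000

¬x = 1 − 0.084 = 0.916
y ⊙ ¬x = max(0, 0.680 + 0.916 − 1) = max(0, 0.596) = 0.596
y ⊕ (y ⊙ ¬x) = min(1, 0.680 + 0.596) = min(1, 1.276) = 1.000
So the left factor is y ⊕ (y ⊙ ¬x) = 1.000.
x ⊙ y = max(0, 0.084 + 0.680 − 1) = max(0, -0.236) = 0.000
(x ⊙ y) ⊙ x = max(0, 0.000 + 0.084 − 1) = max(0, -0.916) = 0.000
So the right-hand bound is (x ⊙ y) ⊙ x = 0.000.
The residuum of the Łukasiewicz t-norm gives the supremum: min(1, 1 − 1.000 + 0.000).
1 − 1.000 + 0.000 = 0.000, so t = min(1, 0.000) = 0.000.
Check: 1.000 ⊙ 0.000 = max(0, 0.000) = 0.000 ≤ 0.000.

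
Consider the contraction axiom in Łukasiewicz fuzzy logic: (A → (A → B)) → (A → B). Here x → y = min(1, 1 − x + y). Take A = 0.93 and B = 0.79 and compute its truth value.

A → B = min(1, 1 − 0.93 + 0.79) = min(1, 0.86) = 0.86
A → (A → B) = min(1, 1 − 0.93 + 0.86) = min(1, 0.93) = 0.93
(A → (A → B)) → (A → B) = min(1, 1 − 0.93 + 0.86) = min(1, 0.93) = 0.93
(The value 0.93 < 1 shows this instance is not satisfied; fails in Ł∞ (the t-norm is not idempotent).)

0.93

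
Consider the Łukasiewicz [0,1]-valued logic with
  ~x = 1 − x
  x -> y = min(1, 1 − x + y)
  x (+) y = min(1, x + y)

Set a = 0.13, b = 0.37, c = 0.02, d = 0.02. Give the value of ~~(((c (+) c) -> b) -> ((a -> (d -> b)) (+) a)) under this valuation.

c (+) c = min(1, 0.02 + 0.02) = min(1, 0.04) = 0.04
(c (+) c) -> b = min(1, 1 − 0.04 + 0.37) = min(1, 1.33) = 1.00
d -> b = min(1, 1 − 0.02 + 0.37) = min(1, 1.35) = 1.00
a -> (d -> b) = min(1, 1 − 0.13 + 1.00) = min(1, 1.87) = 1.00
(a -> (d -> b)) (+) a = min(1, 1.00 + 0.13) = min(1, 1.13) = 1.00
((c (+) c) -> b) -> ((a -> (d -> b)) (+) a) = min(1, 1 − 1.00 + 1.00) = min(1, 1.00) = 1.00
~(((c (+) c) -> b) -> ((a -> (d -> b)) (+) a)) = 1 − 1.00 = 0.00
~~(((c (+) c) -> b) -> ((a -> (d -> b)) (+) a)) = 1 − 0.00 = 1.00

1.00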